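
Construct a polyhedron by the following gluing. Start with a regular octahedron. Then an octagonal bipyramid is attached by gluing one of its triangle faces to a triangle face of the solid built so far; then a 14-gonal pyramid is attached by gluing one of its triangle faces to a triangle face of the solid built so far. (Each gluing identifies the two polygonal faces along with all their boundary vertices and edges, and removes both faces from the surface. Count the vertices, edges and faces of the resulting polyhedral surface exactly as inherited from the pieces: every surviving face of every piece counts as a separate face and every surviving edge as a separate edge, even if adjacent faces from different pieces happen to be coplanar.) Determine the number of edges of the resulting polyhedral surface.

A regular octahedron: V=6, E=12, F=8.
Attach an octagonal bipyramid (V=10, E=24, F=16) along a 3-gon: merge 3 vertices and 3 edges, delete both glued faces → V=13, E=33, F=22.
Attach a 14-gonal pyramid (V=15, E=28, F=15) along a 3-gon: merge 3 vertices and 3 edges, delete both glued faces → V=25, E=58, F=35.
Check: V − E + F = 25 − 58 + 35 = 2.

58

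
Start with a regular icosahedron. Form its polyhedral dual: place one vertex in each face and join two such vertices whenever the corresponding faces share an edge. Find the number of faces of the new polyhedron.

The base solid has V = 12, E = 30, F = 20.
The dual swaps V and F and preserves E: V′ = F = 20, E′ = E = 30, F′ = V = 12.

12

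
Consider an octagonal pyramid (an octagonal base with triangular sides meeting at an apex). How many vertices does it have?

9

A pyramid on an n-gon base has one n-gon and n triangles: V = 8 + 1 = 9, E = 2·8 = 16, F = 8 + 1 = 9.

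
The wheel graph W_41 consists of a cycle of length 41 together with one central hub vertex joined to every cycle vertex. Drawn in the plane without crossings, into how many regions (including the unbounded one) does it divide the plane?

W_41 has V = 41 + 1 = 42 vertices and E = 2·41 = 82 edges.
By Euler's formula F = 2 − V + E = 2 − 42 + 82 = 42.

42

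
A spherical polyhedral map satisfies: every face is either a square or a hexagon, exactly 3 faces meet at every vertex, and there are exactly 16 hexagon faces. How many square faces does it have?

6

Let x be the number of squares; then F = 16 + x.
Edge–face incidences: 2E = 6·16 + 4·x = 96 + 4x.
Every vertex has degree 3, so 3V = 2E.
Euler: V − E + F = 2 ⇒ (2E)/3 − E + (16 + x) = 2.
Multiply by 6: 2·(2E) − 3·(2E) + 6·(16 + x) = 12, i.e. 96 + 6x − (96 + 4x) = 12.
Collecting terms: 2x = 12, so x = 6.
Then 2E = 96 + 4·6 = 120, so E = 60, V = 2E/3 = 40, F = 16 + 6 = 22.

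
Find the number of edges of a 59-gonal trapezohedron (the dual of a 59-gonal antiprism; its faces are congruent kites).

The n-trapezohedron (dual of the n-antiprism) has V = 2·59 + 2 = 120, E = 4·59 = 236, F = 2·59 = 118.

236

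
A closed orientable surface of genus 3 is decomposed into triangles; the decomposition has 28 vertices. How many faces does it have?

64

χ = 2 − 2·3 = -4, and every face is a triangle so 3F = 2E.
V − E + F = -4 with E = 3F/2 gives 28 − (3/2 − 1)·F = -4, so F = 64 and E = 96.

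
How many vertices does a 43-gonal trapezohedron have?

88

The n-trapezohedron (dual of the n-antiprism) has V = 2·43 + 2 = 88, E = 4·43 = 172, F = 2·43 = 86.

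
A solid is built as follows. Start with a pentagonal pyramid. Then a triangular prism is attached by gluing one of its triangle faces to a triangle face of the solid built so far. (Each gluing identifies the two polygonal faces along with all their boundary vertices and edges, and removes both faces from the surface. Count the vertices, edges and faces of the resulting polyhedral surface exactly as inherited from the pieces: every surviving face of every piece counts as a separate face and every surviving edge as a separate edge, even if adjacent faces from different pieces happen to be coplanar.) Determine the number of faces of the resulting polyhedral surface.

A pentagonal pyramid: V=6, E=10, F=6.
Attach a triangular prism (V=6, E=9, F=5) along a 3-gon: merge 3 vertices and 3 edges, delete both glued faces → V=9, E=16, F=9.
Check: V − E + F = 9 − 16 + 9 = 2.

9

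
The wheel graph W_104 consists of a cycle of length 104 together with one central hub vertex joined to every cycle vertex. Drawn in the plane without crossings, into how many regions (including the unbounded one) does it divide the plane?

W_104 has V = 104 + 1 = 105 vertices and E = 2·104 = 208 edges.
By Euler's formula F = 2 − V + E = 2 − 105 + 208 = 105.

105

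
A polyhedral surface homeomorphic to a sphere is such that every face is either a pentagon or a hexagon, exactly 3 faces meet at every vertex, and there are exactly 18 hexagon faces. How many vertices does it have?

56

Let x be the number of pentagons; then F = 18 + x.
Edge–face incidences: 2E = 6·18 + 5·x = 108 + 5x.
Every vertex has degree 3, so 3V = 2E.
Euler: V − E + F = 2 ⇒ (2E)/3 − E + (18 + x) = 2.
Multiply by 6: 2·(2E) − 3·(2E) + 6·(18 + x) = 12, i.e. 108 + 6x − (108 + 5x) = 12.
Collecting terms: x = 12.
Then 2E = 108 + 5·12 = 168, so E = 84, V = 2E/3 = 56, F = 18 + 12 = 30.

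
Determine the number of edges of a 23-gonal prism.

69

A prism on an n-gon has two n-gon bases and n rectangular sides: V = 2·23 = 46, E = 3·23 = 69, F = 23 + 2 = 25.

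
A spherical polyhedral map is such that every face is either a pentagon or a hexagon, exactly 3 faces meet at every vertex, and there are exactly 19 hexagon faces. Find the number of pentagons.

12

Let x be the number of pentagons; then F = 19 + x.
Edge–face incidences: 2E = 6·19 + 5·x = 114 + 5x.
Every vertex has degree 3, so 3V = 2E.
Euler: V − E + F = 2 ⇒ (2E)/3 − E + (19 + x) = 2.
Multiply by 6: 2·(2E) − 3·(2E) + 6·(19 + x) = 12, i.e. 114 + 6x − (114 + 5x) = 12.
Collecting terms: x = 12.
Then 2E = 114 + 5·12 = 174, so E = 87, V = 2E/3 = 58, F = 19 + 12 = 31.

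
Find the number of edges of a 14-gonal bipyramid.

A bipyramid over an n-gon has 2n triangular faces and n + 2 vertices: V = 14 + 2 = 16, E = 3·14 = 42, F = 2·14 = 28.
Check: V − E + F = 16 − 42 + 28 = 2.

42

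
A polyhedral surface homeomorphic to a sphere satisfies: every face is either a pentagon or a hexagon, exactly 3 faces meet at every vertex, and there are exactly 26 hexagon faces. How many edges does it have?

Let x be the number of pentagons; then F = 26 + x.
Edge–face incidences: 2E = 6·26 + 5·x = 156 + 5x.
Every vertex has degree 3, so 3V = 2E.
Euler: V − E + F = 2 ⇒ (2E)/3 − E + (26 + x) = 2.
Multiply by 6: 2·(2E) − 3·(2E) + 6·(26 + x) = 12, i.e. 156 + 6x − (156 + 5x) = 12.
Collecting terms: x = 12.
Then 2E = 156 + 5·12 = 216, so E = 108, V = 2E/3 = 72, F = 26 + 12 = 38.

108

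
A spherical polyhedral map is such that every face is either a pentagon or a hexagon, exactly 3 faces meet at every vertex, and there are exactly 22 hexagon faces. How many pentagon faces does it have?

12

Let x be the number of pentagons; then F = 22 + x.
Edge–face incidences: 2E = 6·22 + 5·x = 132 + 5x.
Every vertex has degree 3, so 3V = 2E.
Euler: V − E + F = 2 ⇒ (2E)/3 − E + (22 + x) = 2.
Multiply by 6: 2·(2E) − 3·(2E) + 6·(22 + x) = 12, i.e. 132 + 6x − (132 + 5x) = 12.
Collecting terms: x = 12.
Then 2E = 132 + 5·12 = 192, so E = 96, V = 2E/3 = 64, F = 22 + 12 = 34.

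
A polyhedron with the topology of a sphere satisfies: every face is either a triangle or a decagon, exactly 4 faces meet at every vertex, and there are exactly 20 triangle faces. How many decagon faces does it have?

2

Let x be the number of decagons; then F = 20 + x.
Edge–face incidences: 2E = 3·20 + 10·x = 60 + 10x.
Every vertex has degree 4, so 4V = 2E.
Euler: V − E + F = 2 ⇒ (2E)/4 − E + (20 + x) = 2.
Multiply by 8: 2·(2E) − 4·(2E) + 8·(20 + x) = 16, i.e. 160 + 8x − 2·(60 + 10x) = 16.
Collecting terms: −12x + 40 = 16, so −12x = −24, so x = 2.
Then 2E = 60 + 10·2 = 80, so E = 40, V = 2E/4 = 20, F = 20 + 2 = 22.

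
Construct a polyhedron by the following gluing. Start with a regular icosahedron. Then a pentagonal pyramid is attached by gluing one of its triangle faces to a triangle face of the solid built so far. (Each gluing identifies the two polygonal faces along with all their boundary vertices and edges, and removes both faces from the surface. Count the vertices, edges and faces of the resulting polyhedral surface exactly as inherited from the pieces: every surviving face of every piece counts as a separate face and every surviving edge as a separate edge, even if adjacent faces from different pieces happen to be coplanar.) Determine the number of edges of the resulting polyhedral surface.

A regular icosahedron: V=12, E=30, F=20.
Attach a pentagonal pyramid (V=6, E=10, F=6) along a 3-gon: merge 3 vertices and 3 edges, delete both glued faces → V=15, E=37, F=24.
Check: V − E + F = 15 − 37 + 24 = 2.

37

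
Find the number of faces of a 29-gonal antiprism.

60

An antiprism on an n-gon has two n-gon caps and 2n triangles: V = 2·29 = 58, E = 4·29 = 116, F = 2·29 + 2 = 60.
Check: V − E + F = 58 − 116 + 60 = 2.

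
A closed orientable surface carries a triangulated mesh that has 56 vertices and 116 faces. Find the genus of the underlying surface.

Every face is a triangle, so 2E = 3·116 = 348, giving E = 174.
χ = V − E + F = 56 − 174 + 116 = -2.
For a closed orientable surface χ = 2 − 2g, so g = (2 − (-2))/2 = 2.

2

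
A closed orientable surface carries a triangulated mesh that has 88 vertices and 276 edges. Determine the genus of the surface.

3

Every face is a triangle and each edge borders two faces, so 3F = 2·276, giving F = 184.
χ = V − E + F = 88 − 276 + 184 = -4.
For a closed orientable surface χ = 2 − 2g, so g = (2 − (-4))/2 = 3.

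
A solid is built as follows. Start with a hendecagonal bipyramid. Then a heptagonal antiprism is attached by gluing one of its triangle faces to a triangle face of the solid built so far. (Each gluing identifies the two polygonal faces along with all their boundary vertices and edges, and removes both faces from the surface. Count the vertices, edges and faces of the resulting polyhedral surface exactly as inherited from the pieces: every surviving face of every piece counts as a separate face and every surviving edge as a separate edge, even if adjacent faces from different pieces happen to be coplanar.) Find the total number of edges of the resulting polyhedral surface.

58

A hendecagonal bipyramid: V=13, E=33, F=22.
Attach a heptagonal antiprism (V=14, E=28, F=16) along a 3-gon: merge 3 vertices and 3 edges, delete both glued faces → V=24, E=58, F=36.
Check: V − E + F = 24 − 58 + 36 = 2.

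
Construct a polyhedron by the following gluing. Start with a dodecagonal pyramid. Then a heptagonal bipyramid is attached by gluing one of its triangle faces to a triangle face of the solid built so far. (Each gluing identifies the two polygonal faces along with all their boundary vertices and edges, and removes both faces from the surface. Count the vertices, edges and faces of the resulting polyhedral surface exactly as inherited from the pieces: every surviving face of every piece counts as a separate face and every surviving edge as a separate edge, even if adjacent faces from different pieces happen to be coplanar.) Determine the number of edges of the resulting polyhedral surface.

42

A dodecagonal pyramid: V=13, E=24, F=13.
Attach a heptagonal bipyramid (V=9, E=21, F=14) along a 3-gon: merge 3 vertices and 3 edges, delete both glued faces → V=19, E=42, F=25.
Check: V − E + F = 19 − 42 + 25 = 2.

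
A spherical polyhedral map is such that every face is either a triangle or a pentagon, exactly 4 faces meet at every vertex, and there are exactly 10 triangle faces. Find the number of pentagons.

2

Let x be the number of pentagons; then F = 10 + x.
Edge–face incidences: 2E = 3·10 + 5·x = 30 + 5x.
Every vertex has degree 4, so 4V = 2E.
Euler: V − E + F = 2 ⇒ (2E)/4 − E + (10 + x) = 2.
Multiply by 8: 2·(2E) − 4·(2E) + 8·(10 + x) = 16, i.e. 80 + 8x − 2·(30 + 5x) = 16.
Collecting terms: −2x + 20 = 16, so −2x = −4, so x = 2.
Then 2E = 30 + 5·2 = 40, so E = 20, V = 2E/4 = 10, F = 10 + 2 = 12.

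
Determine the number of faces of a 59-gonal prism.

A prism on an n-gon has two n-gon bases and n rectangular sides: V = 2·59 = 118, E = 3·59 = 177, F = 59 + 2 = 61.
Check: V − E + F = 118 − 177 + 61 = 2.

61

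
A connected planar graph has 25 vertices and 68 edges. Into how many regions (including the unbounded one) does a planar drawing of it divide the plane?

45

Euler's formula for a connected plane graph: V − E + F = 2, so F = 2 − 25 + 68 = 45.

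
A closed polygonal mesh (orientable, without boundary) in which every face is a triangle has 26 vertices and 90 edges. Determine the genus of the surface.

Every face is a triangle and each edge borders two faces, so 3F = 2·90, giving F = 60.
χ = V − E + F = 26 − 90 + 60 = -4.
For a closed orientable surface χ = 2 − 2g, so g = (2 − (-4))/2 = 3.

3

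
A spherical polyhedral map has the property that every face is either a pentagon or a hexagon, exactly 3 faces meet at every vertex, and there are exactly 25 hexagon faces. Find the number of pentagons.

Let x be the number of pentagons; then F = 25 + x.
Edge–face incidences: 2E = 6·25 + 5·x = 150 + 5x.
Every vertex has degree 3, so 3V = 2E.
Euler: V − E + F = 2 ⇒ (2E)/3 − E + (25 + x) = 2.
Multiply by 6: 2·(2E) − 3·(2E) + 6·(25 + x) = 12, i.e. 150 + 6x − (150 + 5x) = 12.
Collecting terms: x = 12.
Then 2E = 150 + 5·12 = 210, so E = 105, V = 2E/3 = 70, F = 25 + 12 = 37.

12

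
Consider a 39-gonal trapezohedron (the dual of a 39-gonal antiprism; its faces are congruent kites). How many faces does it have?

The n-trapezohedron (dual of the n-antiprism) has V = 2·39 + 2 = 80, E = 4·39 = 156, F = 2·39 = 78.
Check: V − E + F = 80 − 156 + 78 = 2.

78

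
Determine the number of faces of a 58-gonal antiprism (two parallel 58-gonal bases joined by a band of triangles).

An antiprism on an n-gon has two n-gon caps and 2n triangles: V = 2·58 = 116, E = 4·58 = 232, F = 2·58 + 2 = 118.

118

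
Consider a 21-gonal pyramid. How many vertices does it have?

A pyramid on an n-gon base has one n-gon and n triangles: V = 21 + 1 = 22, E = 2·21 = 42, F = 21 + 1 = 22.

22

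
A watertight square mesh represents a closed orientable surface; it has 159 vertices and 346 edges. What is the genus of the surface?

Every face is a square and each edge borders two faces, so 4F = 2·346, giving F = 173.
χ = V − E + F = 159 − 346 + 173 = -14.
For a closed orientable surface χ = 2 − 2g, so g = (2 − (-14))/2 = 8.

8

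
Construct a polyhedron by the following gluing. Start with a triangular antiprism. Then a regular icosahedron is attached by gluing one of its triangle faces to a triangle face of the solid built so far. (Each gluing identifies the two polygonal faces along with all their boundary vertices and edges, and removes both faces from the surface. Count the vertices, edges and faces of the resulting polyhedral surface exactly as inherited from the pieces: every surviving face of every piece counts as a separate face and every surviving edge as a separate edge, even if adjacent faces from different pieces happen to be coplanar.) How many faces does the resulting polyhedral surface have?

A triangular antiprism: V=6, E=12, F=8.
Attach a regular icosahedron (V=12, E=30, F=20) along a 3-gon: merge 3 vertices and 3 edges, delete both glued faces → V=15, E=39, F=26.
Check: V − E + F = 15 − 39 + 26 = 2.

26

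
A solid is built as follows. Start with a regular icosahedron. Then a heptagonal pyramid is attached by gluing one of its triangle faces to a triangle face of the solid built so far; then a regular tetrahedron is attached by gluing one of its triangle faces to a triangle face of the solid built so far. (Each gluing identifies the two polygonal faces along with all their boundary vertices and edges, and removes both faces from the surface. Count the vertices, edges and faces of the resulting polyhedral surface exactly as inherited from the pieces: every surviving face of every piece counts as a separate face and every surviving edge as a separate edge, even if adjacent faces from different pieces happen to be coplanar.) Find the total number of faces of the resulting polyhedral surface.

A regular icosahedron: V=12, E=30, F=20.
Attach a heptagonal pyramid (V=8, E=14, F=8) along a 3-gon: merge 3 vertices and 3 edges, delete both glued faces → V=17, E=41, F=26.
Attach a regular tetrahedron (V=4, E=6, F=4) along a 3-gon: merge 3 vertices and 3 edges, delete both glued faces → V=18, E=44, F=28.
Check: V − E + F = 18 − 44 + 28 = 2.

28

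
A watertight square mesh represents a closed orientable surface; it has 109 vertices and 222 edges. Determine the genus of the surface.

2

Every face is a square and each edge borders two faces, so 4F = 2·222, giving F = 111.
χ = V − E + F = 109 − 222 + 111 = -2.
For a closed orientable surface χ = 2 − 2g, so g = (2 − (-2))/2 = 2.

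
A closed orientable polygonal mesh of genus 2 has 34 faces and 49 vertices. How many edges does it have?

85

For a closed orientable surface of genus 2, χ = 2 − 2·2 = -2.
E = V + F − (-2) = 49 + 34 − (-2) = 85.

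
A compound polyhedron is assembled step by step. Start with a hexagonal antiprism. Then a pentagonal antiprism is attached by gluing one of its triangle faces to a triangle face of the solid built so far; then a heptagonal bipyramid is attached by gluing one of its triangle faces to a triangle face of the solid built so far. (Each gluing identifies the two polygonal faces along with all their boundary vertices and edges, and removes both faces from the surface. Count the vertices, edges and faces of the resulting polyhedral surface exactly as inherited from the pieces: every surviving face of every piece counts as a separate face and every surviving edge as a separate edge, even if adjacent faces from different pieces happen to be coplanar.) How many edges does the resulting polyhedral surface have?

A hexagonal antiprism: V=12, E=24, F=14.
Attach a pentagonal antiprism (V=10, E=20, F=12) along a 3-gon: merge 3 vertices and 3 edges, delete both glued faces → V=19, E=41, F=24.
Attach a heptagonal bipyramid (V=9, E=21, F=14) along a 3-gon: merge 3 vertices and 3 edges, delete both glued faces → V=25, E=59, F=36.
Check: V − E + F = 25 − 59 + 36 = 2.

59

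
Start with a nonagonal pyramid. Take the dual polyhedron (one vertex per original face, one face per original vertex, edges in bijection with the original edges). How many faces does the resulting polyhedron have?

10

The base solid has V = 10, E = 18, F = 10.
The dual swaps V and F and preserves E: V′ = F = 10, E′ = E = 18, F′ = V = 10.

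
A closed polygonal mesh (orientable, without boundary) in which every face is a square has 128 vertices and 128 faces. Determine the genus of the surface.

1

Every face is a square, so 2E = 4·128 = 512, giving E = 256.
χ = V − E + F = 128 − 256 + 128 = 0.
For a closed orientable surface χ = 2 − 2g, so g = (2 − (0))/2 = 1.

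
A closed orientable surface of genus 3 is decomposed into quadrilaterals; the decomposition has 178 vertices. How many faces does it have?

χ = 2 − 2·3 = -4, and every face is a square so 4F = 2E.
V − E + F = -4 with E = 4F/2 gives 178 − (4/2 − 1)·F = -4, so F = 182 and E = 364.

182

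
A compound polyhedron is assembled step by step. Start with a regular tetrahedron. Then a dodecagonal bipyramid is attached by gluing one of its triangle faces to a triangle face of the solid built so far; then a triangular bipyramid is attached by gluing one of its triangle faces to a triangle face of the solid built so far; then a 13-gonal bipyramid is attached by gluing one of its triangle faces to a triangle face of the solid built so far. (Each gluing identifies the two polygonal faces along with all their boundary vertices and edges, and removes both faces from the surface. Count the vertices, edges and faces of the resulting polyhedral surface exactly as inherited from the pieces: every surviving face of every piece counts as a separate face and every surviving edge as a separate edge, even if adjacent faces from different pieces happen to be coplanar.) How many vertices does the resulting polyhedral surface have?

29

A regular tetrahedron: V=4, E=6, F=4.
Attach a dodecagonal bipyramid (V=14, E=36, F=24) along a 3-gon: merge 3 vertices and 3 edges, delete both glued faces → V=15, E=39, F=26.
Attach a triangular bipyramid (V=5, E=9, F=6) along a 3-gon: merge 3 vertices and 3 edges, delete both glued faces → V=17, E=45, F=30.
Attach a 13-gonal bipyramid (V=15, E=39, F=26) along a 3-gon: merge 3 vertices and 3 edges, delete both glued faces → V=29, E=81, F=54.
Check: V − E + F = 29 − 81 + 54 = 2.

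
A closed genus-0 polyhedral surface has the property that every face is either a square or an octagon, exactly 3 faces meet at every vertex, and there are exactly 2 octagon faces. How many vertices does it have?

Let x be the number of squares; then F = 2 + x.
Edge–face incidences: 2E = 8·2 + 4·x = 16 + 4x.
Every vertex has degree 3, so 3V = 2E.
Euler: V − E + F = 2 ⇒ (2E)/3 − E + (2 + x) = 2.
Multiply by 6: 2·(2E) − 3·(2E) + 6·(2 + x) = 12, i.e. 12 + 6x − (16 + 4x) = 12.
Collecting terms: 2x − 4 = 12, so 2x = 16, so x = 8.
Then 2E = 16 + 4·8 = 48, so E = 24, V = 2E/3 = 16, F = 2 + 8 = 10.

16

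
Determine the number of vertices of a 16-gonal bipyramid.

18

A bipyramid over an n-gon has 2n triangular faces and n + 2 vertices: V = 16 + 2 = 18, E = 3·16 = 48, F = 2·16 = 32.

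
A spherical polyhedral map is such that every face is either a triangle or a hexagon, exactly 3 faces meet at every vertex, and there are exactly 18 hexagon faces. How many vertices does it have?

40

Let x be the number of triangles; then F = 18 + x.
Edge–face incidences: 2E = 6·18 + 3·x = 108 + 3x.
Every vertex has degree 3, so 3V = 2E.
Euler: V − E + F = 2 ⇒ (2E)/3 − E + (18 + x) = 2.
Multiply by 6: 2·(2E) − 3·(2E) + 6·(18 + x) = 12, i.e. 108 + 6x − (108 + 3x) = 12.
Collecting terms: 3x = 12, so x = 4.
Then 2E = 108 + 3·4 = 120, so E = 60, V = 2E/3 = 40, F = 18 + 4 = 22.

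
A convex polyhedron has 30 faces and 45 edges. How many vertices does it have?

Here V − E + F = 2.
V = 2 + E − F = 2 + 45 − 30 = 17.

17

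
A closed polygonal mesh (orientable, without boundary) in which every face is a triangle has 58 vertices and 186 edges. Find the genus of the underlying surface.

3

Every face is a triangle and each edge borders two faces, so 3F = 2·186, giving F = 124.
χ = V − E + F = 58 − 186 + 124 = -4.
For a closed orientable surface χ = 2 − 2g, so g = (2 − (-4))/2 = 3.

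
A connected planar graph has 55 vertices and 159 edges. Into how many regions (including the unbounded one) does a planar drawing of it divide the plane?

106

Euler's formula for a connected plane graph: V − E + F = 2, so F = 2 − 55 + 159 = 106.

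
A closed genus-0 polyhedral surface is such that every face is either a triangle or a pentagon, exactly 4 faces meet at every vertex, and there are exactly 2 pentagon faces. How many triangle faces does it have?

10

Let x be the number of triangles; then F = 2 + x.
Edge–face incidences: 2E = 5·2 + 3·x = 10 + 3x.
Every vertex has degree 4, so 4V = 2E.
Euler: V − E + F = 2 ⇒ (2E)/4 − E + (2 + x) = 2.
Multiply by 8: 2·(2E) − 4·(2E) + 8·(2 + x) = 16, i.e. 16 + 8x − 2·(10 + 3x) = 16.
Collecting terms: 2x − 4 = 16, so 2x = 20, so x = 10.
Then 2E = 10 + 3·10 = 40, so E = 20, V = 2E/4 = 10, F = 2 + 10 = 12.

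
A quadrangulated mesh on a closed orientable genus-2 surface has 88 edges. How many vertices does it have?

χ = 2 − 2·2 = -2, and every face is a square so 4F = 2E.
F = 2E/4 = 44. Then V = -2 + E − F = -2 + 88 − 44 = 42.

42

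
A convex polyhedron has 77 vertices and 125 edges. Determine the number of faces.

50

Here V − E + F = 2.
F = 2 − V + E = 2 − 77 + 125 = 50.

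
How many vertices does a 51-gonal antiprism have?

102

An antiprism on an n-gon has two n-gon caps and 2n triangles: V = 2·51 = 102, E = 4·51 = 204, F = 2·51 + 2 = 104.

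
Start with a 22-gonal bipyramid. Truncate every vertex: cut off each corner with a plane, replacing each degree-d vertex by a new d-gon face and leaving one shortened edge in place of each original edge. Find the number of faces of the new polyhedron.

The base solid has V = 24, E = 66, F = 44.
Truncation replaces each original edge-end by a new vertex, so V′ = 2E = 132.
Each original edge survives, and each old vertex of degree d contributes d new edges; summing degrees gives Σd = 2E, so E′ = E + 2E = 3E = 198.
Each original face survives and each original vertex becomes one new face: F′ = F + V = 68.

68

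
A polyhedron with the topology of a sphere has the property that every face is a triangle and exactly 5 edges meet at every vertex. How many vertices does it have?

Each face has 3 edges and each edge borders two faces, so 2E = 3F.
Each vertex has degree 5, so 5V = 2E and hence V = 3F/5.
Euler: V − E + F = 2 ⇒ (3F/5) − (3F/2) + F = 2.
Multiply by 10: (6 − 15 + 10)F = 20, i.e. 1F = 20.
So F = 20, E = 3·20/2 = 30, V = 3·20/5 = 12.

12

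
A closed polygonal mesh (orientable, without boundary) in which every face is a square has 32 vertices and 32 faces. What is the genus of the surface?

1

Every face is a square, so 2E = 4·32 = 128, giving E = 64.
χ = V − E + F = 32 − 64 + 32 = 0.
For a closed orientable surface χ = 2 − 2g, so g = (2 − (0))/2 = 1.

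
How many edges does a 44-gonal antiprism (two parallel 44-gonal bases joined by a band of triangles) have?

176

An antiprism on an n-gon has two n-gon caps and 2n triangles: V = 2·44 = 88, E = 4·44 = 176, F = 2·44 + 2 = 90.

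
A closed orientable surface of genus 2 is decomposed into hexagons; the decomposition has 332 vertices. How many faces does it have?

167

χ = 2 − 2·2 = -2, and every face is a hexagon so 6F = 2E.
V − E + F = -2 with E = 6F/2 gives 332 − (6/2 − 1)·F = -2, so F = 167 and E = 501.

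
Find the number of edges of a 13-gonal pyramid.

A pyramid on an n-gon base has one n-gon and n triangles: V = 13 + 1 = 14, E = 2·13 = 26, F = 13 + 1 = 14.

26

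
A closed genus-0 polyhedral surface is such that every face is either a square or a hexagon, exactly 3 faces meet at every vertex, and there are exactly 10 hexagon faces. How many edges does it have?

42

Let x be the number of squares; then F = 10 + x.
Edge–face incidences: 2E = 6·10 + 4·x = 60 + 4x.
Every vertex has degree 3, so 3V = 2E.
Euler: V − E + F = 2 ⇒ (2E)/3 − E + (10 + x) = 2.
Multiply by 6: 2·(2E) − 3·(2E) + 6·(10 + x) = 12, i.e. 60 + 6x − (60 + 4x) = 12.
Collecting terms: 2x = 12, so x = 6.
Then 2E = 60 + 4·6 = 84, so E = 42, V = 2E/3 = 28, F = 10 + 6 = 16.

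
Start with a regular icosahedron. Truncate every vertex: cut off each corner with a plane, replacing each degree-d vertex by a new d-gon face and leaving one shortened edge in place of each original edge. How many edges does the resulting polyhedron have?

The base solid has V = 12, E = 30, F = 20.
Truncation replaces each original edge-end by a new vertex, so V′ = 2E = 60.
Each original edge survives, and each old vertex of degree d contributes d new edges; summing degrees gives Σd = 2E, so E′ = E + 2E = 3E = 90.
Each original face survives and each original vertex becomes one new face: F′ = F + V = 32.

90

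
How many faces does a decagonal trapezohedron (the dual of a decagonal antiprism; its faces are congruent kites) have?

20

The n-trapezohedron (dual of the n-antiprism) has V = 2·10 + 2 = 22, E = 4·10 = 40, F = 2·10 = 20.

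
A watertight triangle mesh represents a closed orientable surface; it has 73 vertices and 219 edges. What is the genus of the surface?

Every face is a triangle and each edge borders two faces, so 3F = 2·219, giving F = 146.
χ = V − E + F = 73 − 219 + 146 = 0.
For a closed orientable surface χ = 2 − 2g, so g = (2 − (0))/2 = 1.

1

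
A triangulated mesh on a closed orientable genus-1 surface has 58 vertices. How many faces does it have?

116

χ = 2 − 2·1 = 0, and every face is a triangle so 3F = 2E.
V − E + F = 0 with E = 3F/2 gives 58 − (3/2 − 1)·F = 0, so F = 116 and E = 174.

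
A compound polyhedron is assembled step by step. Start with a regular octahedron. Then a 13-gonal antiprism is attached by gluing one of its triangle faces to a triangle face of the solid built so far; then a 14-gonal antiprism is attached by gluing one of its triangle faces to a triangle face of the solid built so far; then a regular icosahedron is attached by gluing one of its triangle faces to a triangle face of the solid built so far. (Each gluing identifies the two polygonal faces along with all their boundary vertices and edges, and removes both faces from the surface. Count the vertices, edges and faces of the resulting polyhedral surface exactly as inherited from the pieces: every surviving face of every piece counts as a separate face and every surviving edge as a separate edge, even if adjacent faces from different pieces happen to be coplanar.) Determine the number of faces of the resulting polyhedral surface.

A regular octahedron: V=6, E=12, F=8.
Attach a 13-gonal antiprism (V=26, E=52, F=28) along a 3-gon: merge 3 vertices and 3 edges, delete both glued faces → V=29, E=61, F=34.
Attach a 14-gonal antiprism (V=28, E=56, F=30) along a 3-gon: merge 3 vertices and 3 edges, delete both glued faces → V=54, E=114, F=62.
Attach a regular icosahedron (V=12, E=30, F=20) along a 3-gon: merge 3 vertices and 3 edges, delete both glued faces → V=63, E=141, F=80.
Check: V − E + F = 63 − 141 + 80 = 2.

80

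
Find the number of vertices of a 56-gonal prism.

112

A prism on an n-gon has two n-gon bases and n rectangular sides: V = 2·56 = 112, E = 3·56 = 168, F = 56 + 2 = 58.
Check: V − E + F = 112 − 168 + 58 = 2.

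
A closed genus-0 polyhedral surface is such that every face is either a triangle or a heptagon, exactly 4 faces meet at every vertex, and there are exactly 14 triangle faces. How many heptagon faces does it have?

Let x be the number of heptagons; then F = 14 + x.
Edge–face incidences: 2E = 3·14 + 7·x = 42 + 7x.
Every vertex has degree 4, so 4V = 2E.
Euler: V − E + F = 2 ⇒ (2E)/4 − E + (14 + x) = 2.
Multiply by 8: 2·(2E) − 4·(2E) + 8·(14 + x) = 16, i.e. 112 + 8x − 2·(42 + 7x) = 16.
Collecting terms: −6x + 28 = 16, so −6x = −12, so x = 2.
Then 2E = 42 + 7·2 = 56, so E = 28, V = 2E/4 = 14, F = 14 + 2 = 16.

2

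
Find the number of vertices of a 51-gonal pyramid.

A pyramid on an n-gon base has one n-gon and n triangles: V = 51 + 1 = 52, E = 2·51 = 102, F = 51 + 1 = 52.

52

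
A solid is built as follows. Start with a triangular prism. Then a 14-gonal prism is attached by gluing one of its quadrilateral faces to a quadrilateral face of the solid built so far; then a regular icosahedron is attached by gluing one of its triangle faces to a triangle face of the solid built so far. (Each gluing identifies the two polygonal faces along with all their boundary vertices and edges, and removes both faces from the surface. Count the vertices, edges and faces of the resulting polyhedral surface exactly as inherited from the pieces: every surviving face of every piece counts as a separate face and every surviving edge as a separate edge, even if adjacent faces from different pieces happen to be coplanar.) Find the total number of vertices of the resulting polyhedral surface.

A triangular prism: V=6, E=9, F=5.
Attach a 14-gonal prism (V=28, E=42, F=16) along a 4-gon: merge 4 vertices and 4 edges, delete both glued faces → V=30, E=47, F=19.
Attach a regular icosahedron (V=12, E=30, F=20) along a 3-gon: merge 3 vertices and 3 edges, delete both glued faces → V=39, E=74, F=37.
Check: V − E + F = 39 − 74 + 37 = 2.

39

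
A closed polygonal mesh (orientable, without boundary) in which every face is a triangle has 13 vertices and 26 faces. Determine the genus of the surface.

1

Every face is a triangle, so 2E = 3·26 = 78, giving E = 39.
χ = V − E + F = 13 − 39 + 26 = 0.
For a closed orientable surface χ = 2 − 2g, so g = (2 − (0))/2 = 1.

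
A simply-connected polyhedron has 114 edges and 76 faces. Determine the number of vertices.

Here V − E + F = 2.
V = 2 + E − F = 2 + 114 − 76 = 40.

40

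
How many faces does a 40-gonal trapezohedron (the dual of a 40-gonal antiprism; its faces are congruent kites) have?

The n-trapezohedron (dual of the n-antiprism) has V = 2·40 + 2 = 82, E = 4·40 = 160, F = 2·40 = 80.
Check: V − E + F = 82 − 160 + 80 = 2.

80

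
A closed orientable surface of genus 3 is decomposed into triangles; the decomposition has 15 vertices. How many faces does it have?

38

χ = 2 − 2·3 = -4, and every face is a triangle so 3F = 2E.
V − E + F = -4 with E = 3F/2 gives 15 − (3/2 − 1)·F = -4, so F = 38 and E = 57.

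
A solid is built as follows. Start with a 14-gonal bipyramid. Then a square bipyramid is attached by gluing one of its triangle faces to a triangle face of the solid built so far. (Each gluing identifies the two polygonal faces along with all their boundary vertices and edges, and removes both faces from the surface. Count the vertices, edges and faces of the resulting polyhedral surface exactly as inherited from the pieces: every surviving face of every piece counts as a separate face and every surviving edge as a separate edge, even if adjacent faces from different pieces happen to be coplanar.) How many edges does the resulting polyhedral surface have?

A 14-gonal bipyramid: V=16, E=42, F=28.
Attach a square bipyramid (V=6, E=12, F=8) along a 3-gon: merge 3 vertices and 3 edges, delete both glued faces → V=19, E=51, F=34.
Check: V − E + F = 19 − 51 + 34 = 2.

51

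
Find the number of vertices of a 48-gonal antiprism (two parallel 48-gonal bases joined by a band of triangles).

An antiprism on an n-gon has two n-gon caps and 2n triangles: V = 2·48 = 96, E = 4·48 = 192, F = 2·48 + 2 = 98.

96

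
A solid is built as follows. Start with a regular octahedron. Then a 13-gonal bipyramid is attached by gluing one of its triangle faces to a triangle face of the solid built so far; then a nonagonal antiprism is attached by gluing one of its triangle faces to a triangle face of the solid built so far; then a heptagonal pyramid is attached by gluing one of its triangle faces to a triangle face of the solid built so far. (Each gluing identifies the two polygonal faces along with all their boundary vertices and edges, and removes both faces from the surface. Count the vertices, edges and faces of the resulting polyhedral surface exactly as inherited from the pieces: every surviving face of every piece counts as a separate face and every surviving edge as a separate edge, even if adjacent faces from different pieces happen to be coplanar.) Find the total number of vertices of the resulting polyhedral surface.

38

A regular octahedron: V=6, E=12, F=8.
Attach a 13-gonal bipyramid (V=15, E=39, F=26) along a 3-gon: merge 3 vertices and 3 edges, delete both glued faces → V=18, E=48, F=32.
Attach a nonagonal antiprism (V=18, E=36, F=20) along a 3-gon: merge 3 vertices and 3 edges, delete both glued faces → V=33, E=81, F=50.
Attach a heptagonal pyramid (V=8, E=14, F=8) along a 3-gon: merge 3 vertices and 3 edges, delete both glued faces → V=38, E=92, F=56.
Check: V − E + F = 38 − 92 + 56 = 2.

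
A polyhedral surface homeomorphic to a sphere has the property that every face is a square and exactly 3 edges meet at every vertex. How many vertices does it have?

Each face has 4 edges and each edge borders two faces, so 2E = 4F.
Each vertex has degree 3, so 3V = 2E and hence V = 4F/3.
Euler: V − E + F = 2 ⇒ (4F/3) − (4F/2) + F = 2.
Multiply by 6: (8 − 12 + 6)F = 12, i.e. 2F = 12.
So F = 6, E = 4·6/2 = 12, V = 4·6/3 = 8.

8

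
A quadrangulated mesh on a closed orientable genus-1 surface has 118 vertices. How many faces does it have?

χ = 2 − 2·1 = 0, and every face is a square so 4F = 2E.
V − E + F = 0 with E = 4F/2 gives 118 − (4/2 − 1)·F = 0, so F = 118 and E = 236.

118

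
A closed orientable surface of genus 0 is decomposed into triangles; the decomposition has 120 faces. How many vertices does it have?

χ = 2 − 2·0 = 2, and every face is a triangle so 3F = 2E.
E = 3·120/2 = 180. Then V = 2 + E − F = 2 + 180 − 120 = 62.

62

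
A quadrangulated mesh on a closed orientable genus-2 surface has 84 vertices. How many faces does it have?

χ = 2 − 2·2 = -2, and every face is a square so 4F = 2E.
V − E + F = -2 with E = 4F/2 gives 84 − (4/2 − 1)·F = -2, so F = 86 and E = 172.

86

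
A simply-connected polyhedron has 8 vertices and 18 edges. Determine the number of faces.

12

Here V − E + F = 2.
F = 2 − V + E = 2 − 8 + 18 = 12.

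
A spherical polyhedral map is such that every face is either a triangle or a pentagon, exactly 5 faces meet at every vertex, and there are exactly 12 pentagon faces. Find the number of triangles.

Let x be the number of triangles; then F = 12 + x.
Edge–face incidences: 2E = 5·12 + 3·x = 60 + 3x.
Every vertex has degree 5, so 5V = 2E.
Euler: V − E + F = 2 ⇒ (2E)/5 − E + (12 + x) = 2.
Multiply by 10: 2·(2E) − 5·(2E) + 10·(12 + x) = 20, i.e. 120 + 10x − 3·(60 + 3x) = 20.
Collecting terms: x − 60 = 20, so x = 80.
Then 2E = 60 + 3·80 = 300, so E = 150, V = 2E/5 = 60, F = 12 + 80 = 92.

80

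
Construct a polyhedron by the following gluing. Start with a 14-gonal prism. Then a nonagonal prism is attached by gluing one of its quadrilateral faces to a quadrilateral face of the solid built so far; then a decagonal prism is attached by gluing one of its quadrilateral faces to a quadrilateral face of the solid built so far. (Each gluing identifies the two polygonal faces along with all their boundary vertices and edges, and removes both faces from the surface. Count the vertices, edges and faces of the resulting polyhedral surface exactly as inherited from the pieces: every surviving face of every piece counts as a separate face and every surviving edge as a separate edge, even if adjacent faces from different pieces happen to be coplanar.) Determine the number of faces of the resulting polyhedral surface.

35

A 14-gonal prism: V=28, E=42, F=16.
Attach a nonagonal prism (V=18, E=27, F=11) along a 4-gon: merge 4 vertices and 4 edges, delete both glued faces → V=42, E=65, F=25.
Attach a decagonal prism (V=20, E=30, F=12) along a 4-gon: merge 4 vertices and 4 edges, delete both glued faces → V=58, E=91, F=35.
Check: V − E + F = 58 − 91 + 35 = 2.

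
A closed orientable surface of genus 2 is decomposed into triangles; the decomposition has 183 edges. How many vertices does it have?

59

χ = 2 − 2·2 = -2, and every face is a triangle so 3F = 2E.
F = 2E/3 = 122. Then V = -2 + E − F = -2 + 183 − 122 = 59.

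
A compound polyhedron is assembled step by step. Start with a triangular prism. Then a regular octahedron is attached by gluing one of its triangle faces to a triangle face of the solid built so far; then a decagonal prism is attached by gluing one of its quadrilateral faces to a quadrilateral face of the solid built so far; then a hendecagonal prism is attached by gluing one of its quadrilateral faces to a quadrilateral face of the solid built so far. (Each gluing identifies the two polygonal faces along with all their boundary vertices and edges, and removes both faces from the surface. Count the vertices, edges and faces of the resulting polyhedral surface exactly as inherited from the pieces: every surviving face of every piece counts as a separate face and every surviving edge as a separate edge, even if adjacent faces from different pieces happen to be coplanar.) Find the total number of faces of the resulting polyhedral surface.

32

A triangular prism: V=6, E=9, F=5.
Attach a regular octahedron (V=6, E=12, F=8) along a 3-gon: merge 3 vertices and 3 edges, delete both glued faces → V=9, E=18, F=11.
Attach a decagonal prism (V=20, E=30, F=12) along a 4-gon: merge 4 vertices and 4 edges, delete both glued faces → V=25, E=44, F=21.
Attach a hendecagonal prism (V=22, E=33, F=13) along a 4-gon: merge 4 vertices and 4 edges, delete both glued faces → V=43, E=73, F=32.
Check: V − E + F = 43 − 73 + 32 = 2.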